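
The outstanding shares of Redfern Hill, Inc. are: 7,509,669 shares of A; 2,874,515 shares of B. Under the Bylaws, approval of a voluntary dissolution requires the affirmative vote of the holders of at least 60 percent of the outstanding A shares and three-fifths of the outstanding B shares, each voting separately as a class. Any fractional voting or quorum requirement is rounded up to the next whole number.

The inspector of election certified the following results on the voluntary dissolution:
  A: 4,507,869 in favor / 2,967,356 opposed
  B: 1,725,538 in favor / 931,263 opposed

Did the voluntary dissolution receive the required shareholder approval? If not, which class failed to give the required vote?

Approved — every class gave the required vote.

A: 3/5 of 7509669 = 4505801.40, rounded up to 4505802; 4,505,802 required, 4,507,869 in favor — approved.
B: 3/5 of 2874515 = 1724709; 1,724,709 required, 1,725,538 in favor — approved.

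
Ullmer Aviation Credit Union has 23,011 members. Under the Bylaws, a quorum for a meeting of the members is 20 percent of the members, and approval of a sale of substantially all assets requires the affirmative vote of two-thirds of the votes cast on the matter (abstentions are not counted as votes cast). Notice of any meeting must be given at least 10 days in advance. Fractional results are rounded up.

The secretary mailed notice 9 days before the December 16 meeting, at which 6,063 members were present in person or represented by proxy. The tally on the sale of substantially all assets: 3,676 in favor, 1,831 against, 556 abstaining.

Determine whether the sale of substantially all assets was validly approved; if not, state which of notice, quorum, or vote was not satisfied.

Notice: 9 days given; 10 required. Not satisfied.
Quorum: 20% of 23,011 = 4,602.20, rounded up to 4,603; 6,063 present. Satisfied.
Vote: requires two-thirds of the votes cast (6,063 − 556 abstaining = 5,507); 2/3 of 5507 = 3671.33, rounded up to 3672, so 3,672 needed; 3,676 in favor. Satisfied.

Invalid — notice requirement not satisfied.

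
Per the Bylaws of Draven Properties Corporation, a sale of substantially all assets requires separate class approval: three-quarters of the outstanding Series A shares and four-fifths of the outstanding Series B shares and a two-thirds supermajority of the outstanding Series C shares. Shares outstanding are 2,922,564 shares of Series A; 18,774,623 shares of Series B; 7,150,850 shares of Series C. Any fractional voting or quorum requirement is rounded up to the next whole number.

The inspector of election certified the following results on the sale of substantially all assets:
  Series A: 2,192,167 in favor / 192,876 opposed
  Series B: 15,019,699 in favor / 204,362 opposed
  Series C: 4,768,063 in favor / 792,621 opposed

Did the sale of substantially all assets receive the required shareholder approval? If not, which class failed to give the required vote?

Series A: 3/4 of 2922564 = 2191923; 2,191,923 required, 2,192,167 in favor — approved.
Series B: 4/5 of 18774623 = 15019698.40, rounded up to 15019699; 15,019,699 required, 15,019,699 in favor — approved.
Series C: 2/3 of 7150850 = 4767233.33, rounded up to 4767234; 4,767,234 required, 4,768,063 in favor — approved.

Approved — every class gave the required vote.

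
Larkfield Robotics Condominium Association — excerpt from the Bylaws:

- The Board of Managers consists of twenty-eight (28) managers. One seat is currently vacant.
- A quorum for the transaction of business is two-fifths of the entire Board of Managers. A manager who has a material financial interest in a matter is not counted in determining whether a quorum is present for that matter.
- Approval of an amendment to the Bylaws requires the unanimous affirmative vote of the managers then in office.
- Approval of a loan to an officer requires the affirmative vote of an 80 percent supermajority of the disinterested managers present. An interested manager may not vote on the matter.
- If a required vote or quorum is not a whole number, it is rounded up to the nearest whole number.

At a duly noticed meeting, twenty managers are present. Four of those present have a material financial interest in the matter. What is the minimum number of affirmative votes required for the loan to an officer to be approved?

13

The loan to an officer requires four-fifths of the disinterested managers present (20 − 4 = 16).
4/5 of 16 = 12.80, rounded up to 13.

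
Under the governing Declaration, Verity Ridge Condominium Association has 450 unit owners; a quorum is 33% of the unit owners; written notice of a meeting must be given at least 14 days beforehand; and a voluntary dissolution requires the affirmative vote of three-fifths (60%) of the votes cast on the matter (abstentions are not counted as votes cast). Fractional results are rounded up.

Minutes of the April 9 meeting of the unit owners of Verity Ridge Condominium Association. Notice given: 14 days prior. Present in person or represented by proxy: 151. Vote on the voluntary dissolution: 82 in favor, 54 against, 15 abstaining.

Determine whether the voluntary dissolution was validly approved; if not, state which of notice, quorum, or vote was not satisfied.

Notice: 14 days given; 14 required. Satisfied.
Quorum: 33% of 450 = 148.50, rounded up to 149; 151 present. Satisfied.
Vote: requires three-fifths of the votes cast (151 − 15 abstaining = 136); 3/5 of 136 = 81.60, rounded up to 82, so 82 needed; 82 in favor. Satisfied.

Valid — all requirements satisfied.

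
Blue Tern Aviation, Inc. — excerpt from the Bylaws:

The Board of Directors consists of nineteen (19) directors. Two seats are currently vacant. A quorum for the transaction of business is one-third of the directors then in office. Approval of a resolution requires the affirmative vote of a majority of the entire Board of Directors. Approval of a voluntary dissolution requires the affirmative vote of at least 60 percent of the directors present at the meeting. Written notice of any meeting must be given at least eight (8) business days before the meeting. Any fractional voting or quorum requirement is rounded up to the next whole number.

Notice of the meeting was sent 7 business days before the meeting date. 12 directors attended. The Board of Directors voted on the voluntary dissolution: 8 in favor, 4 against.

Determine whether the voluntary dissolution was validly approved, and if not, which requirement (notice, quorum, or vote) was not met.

Invalid — notice requirement not satisfied.

Notice: 7 business days given; 8 required (7 < 8). Not satisfied.
Quorum: 12 present; quorum is 6. Satisfied.
Vote: the voluntary dissolution requires three-fifths of the directors present (12). 3/5 of 12 = 7.20, rounded up to 8, so 8 affirmative votes are needed; 8 voted in favor. Satisfied.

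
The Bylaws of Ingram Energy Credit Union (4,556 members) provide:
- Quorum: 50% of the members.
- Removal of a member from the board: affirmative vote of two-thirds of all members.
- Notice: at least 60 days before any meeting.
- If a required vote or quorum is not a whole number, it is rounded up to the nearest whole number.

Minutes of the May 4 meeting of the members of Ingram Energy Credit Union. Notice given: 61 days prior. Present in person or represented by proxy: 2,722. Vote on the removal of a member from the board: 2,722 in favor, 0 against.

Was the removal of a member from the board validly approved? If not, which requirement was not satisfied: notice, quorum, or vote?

Invalid — vote requirement not satisfied.

Notice: 61 days given; 60 required. Satisfied.
Quorum: 50% of 4,556 = 2,278; 2,722 present. Satisfied.
Vote: requires two-thirds of all members (4,556); 2/3 of 4556 = 3037.33, rounded up to 3038, so 3,038 needed; 2,722 in favor. Not satisfied.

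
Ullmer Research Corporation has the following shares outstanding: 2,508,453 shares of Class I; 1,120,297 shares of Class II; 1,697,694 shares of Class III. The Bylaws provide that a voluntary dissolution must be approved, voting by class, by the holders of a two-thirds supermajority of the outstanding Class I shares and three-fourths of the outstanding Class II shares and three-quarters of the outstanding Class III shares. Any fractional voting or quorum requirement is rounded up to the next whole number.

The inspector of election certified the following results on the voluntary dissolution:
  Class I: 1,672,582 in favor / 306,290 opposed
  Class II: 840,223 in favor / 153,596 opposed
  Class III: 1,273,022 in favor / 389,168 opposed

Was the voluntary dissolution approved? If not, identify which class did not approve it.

Class I: 2/3 of 2508453 = 1672302; 1,672,302 required, 1,672,582 in favor — approved.
Class II: 3/4 of 1120297 = 840222.75, rounded up to 840223; 840,223 required, 840,223 in favor — approved.
Class III: 3/4 of 1697694 = 1273270.50, rounded up to 1273271; 1,273,271 required, 1,273,022 in favor — not approved.

Not approved — the Class III shares did not give the required vote.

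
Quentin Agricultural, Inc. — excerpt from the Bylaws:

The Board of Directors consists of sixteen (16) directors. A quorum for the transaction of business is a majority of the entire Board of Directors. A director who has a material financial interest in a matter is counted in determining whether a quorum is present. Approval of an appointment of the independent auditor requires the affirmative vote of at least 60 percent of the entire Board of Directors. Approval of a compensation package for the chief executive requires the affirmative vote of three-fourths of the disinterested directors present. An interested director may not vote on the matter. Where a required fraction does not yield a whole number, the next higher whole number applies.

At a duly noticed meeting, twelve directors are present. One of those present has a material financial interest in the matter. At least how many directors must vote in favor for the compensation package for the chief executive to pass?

9

The compensation package for the chief executive requires three-fourths of the disinterested directors present (12 − 1 = 11).
3/4 of 11 = 8.25, rounded up to 9.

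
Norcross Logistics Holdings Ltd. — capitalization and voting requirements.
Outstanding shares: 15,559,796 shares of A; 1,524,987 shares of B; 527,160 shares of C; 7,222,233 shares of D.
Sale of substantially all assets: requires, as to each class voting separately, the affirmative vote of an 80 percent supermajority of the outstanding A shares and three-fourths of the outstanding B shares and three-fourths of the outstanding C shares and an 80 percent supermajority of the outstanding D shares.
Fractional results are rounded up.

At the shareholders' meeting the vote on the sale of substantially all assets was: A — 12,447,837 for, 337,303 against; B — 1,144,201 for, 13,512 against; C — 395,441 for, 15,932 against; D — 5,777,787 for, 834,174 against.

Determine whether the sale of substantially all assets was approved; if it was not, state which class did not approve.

Approved — every class gave the required vote.

A: 4/5 of 15559796 = 12447836.80, rounded up to 12447837; 12,447,837 required, 12,447,837 in favor — approved.
B: 3/4 of 1524987 = 1143740.25, rounded up to 1143741; 1,143,741 required, 1,144,201 in favor — approved.
C: 3/4 of 527160 = 395370; 395,370 required, 395,441 in favor — approved.
D: 4/5 of 7222233 = 5777786.40, rounded up to 5777787; 5,777,787 required, 5,777,787 in favor — approved.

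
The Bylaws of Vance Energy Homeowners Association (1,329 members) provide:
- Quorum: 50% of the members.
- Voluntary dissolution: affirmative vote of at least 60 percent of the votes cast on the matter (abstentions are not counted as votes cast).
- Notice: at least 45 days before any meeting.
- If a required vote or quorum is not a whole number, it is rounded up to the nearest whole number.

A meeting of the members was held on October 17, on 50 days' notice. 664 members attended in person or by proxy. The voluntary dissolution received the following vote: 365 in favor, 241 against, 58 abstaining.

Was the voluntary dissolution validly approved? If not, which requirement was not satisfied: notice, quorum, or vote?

Invalid — quorum requirement not satisfied.

Notice: 50 days given; 45 required. Satisfied.
Quorum: 50% of 1,329 = 664.50, rounded up to 665; 664 present. Not satisfied.
Vote: requires three-fifths of the votes cast (664 − 58 abstaining = 606); 3/5 of 606 = 363.60, rounded up to 364, so 364 needed; 365 in favor. Satisfied.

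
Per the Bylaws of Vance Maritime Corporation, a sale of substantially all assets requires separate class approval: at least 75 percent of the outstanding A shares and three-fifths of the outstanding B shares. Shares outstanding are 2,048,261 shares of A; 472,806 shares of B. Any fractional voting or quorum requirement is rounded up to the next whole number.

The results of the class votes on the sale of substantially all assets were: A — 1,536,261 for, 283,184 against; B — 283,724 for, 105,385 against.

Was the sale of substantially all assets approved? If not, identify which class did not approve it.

A: 3/4 of 2048261 = 1536195.75, rounded up to 1536196; 1,536,196 required, 1,536,261 in favor — approved.
B: 3/5 of 472806 = 283683.60, rounded up to 283684; 283,684 required, 283,724 in favor — approved.

Approved — every class gave the required vote.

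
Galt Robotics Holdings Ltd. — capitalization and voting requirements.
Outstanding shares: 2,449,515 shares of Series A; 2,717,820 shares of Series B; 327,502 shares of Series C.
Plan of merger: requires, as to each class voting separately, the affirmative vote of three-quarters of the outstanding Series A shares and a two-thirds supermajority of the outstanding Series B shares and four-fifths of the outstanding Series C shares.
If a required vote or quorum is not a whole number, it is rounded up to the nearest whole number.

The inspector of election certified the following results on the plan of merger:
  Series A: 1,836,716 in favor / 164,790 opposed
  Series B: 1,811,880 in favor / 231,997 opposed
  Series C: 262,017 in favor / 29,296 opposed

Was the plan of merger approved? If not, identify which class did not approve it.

Not approved — the Series A shares did not give the required vote.

Series A: 3/4 of 2449515 = 1837136.25, rounded up to 1837137; 1,837,137 required, 1,836,716 in favor — not approved.
Series B: 2/3 of 2717820 = 1811880; 1,811,880 required, 1,811,880 in favor — approved.
Series C: 4/5 of 327502 = 262001.60, rounded up to 262002; 262,002 required, 262,017 in favor — approved.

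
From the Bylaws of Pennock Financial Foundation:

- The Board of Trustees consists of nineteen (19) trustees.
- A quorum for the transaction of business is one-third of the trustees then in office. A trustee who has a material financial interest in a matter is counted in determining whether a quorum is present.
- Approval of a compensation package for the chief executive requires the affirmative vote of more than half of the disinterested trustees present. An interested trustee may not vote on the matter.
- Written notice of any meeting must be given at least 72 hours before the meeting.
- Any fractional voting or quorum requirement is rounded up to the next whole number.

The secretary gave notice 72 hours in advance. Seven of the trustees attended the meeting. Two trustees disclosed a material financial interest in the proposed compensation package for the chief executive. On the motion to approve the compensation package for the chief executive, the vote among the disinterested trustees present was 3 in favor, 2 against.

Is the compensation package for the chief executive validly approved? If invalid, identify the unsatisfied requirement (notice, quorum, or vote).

Valid — all requirements satisfied.

Notice: 72 hours given; 72 required (72 ≥ 72). Satisfied.
Quorum: 7 present (interested trustees count toward quorum); quorum is 7. Satisfied.
Vote: the compensation package for the chief executive requires a majority of the disinterested trustees present (7 − 2 = 5). A majority of 5 is 3, so 3 affirmative votes are needed; 3 voted in favor. Satisfied.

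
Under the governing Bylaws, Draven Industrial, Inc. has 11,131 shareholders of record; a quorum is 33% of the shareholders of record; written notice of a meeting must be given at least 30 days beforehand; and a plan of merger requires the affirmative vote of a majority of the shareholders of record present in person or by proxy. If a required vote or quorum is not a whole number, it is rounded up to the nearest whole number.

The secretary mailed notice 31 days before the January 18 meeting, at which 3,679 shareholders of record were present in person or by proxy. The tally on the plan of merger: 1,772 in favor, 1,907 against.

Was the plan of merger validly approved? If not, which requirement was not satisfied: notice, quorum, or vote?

Notice: 31 days given; 30 required. Satisfied.
Quorum: 33% of 11,131 = 3,673.23, rounded up to 3,674; 3,679 present. Satisfied.
Vote: requires a majority of those present (3,679); a majority of 3679 is 1840, so 1,840 needed; 1,772 in favor. Not satisfied.

Invalid — vote requirement not satisfied.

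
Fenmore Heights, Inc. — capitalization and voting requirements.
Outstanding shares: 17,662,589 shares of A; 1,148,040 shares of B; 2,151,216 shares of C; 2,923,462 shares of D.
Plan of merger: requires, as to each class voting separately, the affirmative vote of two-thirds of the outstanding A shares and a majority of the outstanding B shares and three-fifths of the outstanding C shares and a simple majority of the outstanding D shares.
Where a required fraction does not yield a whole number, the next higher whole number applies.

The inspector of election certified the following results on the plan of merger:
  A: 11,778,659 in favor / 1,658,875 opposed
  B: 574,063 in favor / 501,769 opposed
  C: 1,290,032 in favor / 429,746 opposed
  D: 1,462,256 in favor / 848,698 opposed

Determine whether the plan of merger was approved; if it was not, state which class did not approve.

A: 2/3 of 17662589 = 11775059.33, rounded up to 11775060; 11,775,060 required, 11,778,659 in favor — approved.
B: a majority of 1148040 is 574021; 574,021 required, 574,063 in favor — approved.
C: 3/5 of 2151216 = 1290729.60, rounded up to 1290730; 1,290,730 required, 1,290,032 in favor — not approved.
D: a majority of 2923462 is 1461732; 1,461,732 required, 1,462,256 in favor — approved.

Not approved — the C shares did not give the required vote.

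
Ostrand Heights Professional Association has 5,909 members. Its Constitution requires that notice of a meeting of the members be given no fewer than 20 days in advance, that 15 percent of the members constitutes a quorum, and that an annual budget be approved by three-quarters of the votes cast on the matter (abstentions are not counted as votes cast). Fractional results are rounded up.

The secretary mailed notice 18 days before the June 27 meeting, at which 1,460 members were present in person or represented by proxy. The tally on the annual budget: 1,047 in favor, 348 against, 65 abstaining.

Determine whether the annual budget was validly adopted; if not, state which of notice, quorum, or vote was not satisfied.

Invalid — notice requirement not satisfied.

Notice: 18 days given; 20 required. Not satisfied.
Quorum: 15% of 5,909 = 886.35, rounded up to 887; 1,460 present. Satisfied.
Vote: requires three-fourths of the votes cast (1,460 − 65 abstaining = 1,395); 3/4 of 1395 = 1046.25, rounded up to 1047, so 1,047 needed; 1,047 in favor. Satisfied.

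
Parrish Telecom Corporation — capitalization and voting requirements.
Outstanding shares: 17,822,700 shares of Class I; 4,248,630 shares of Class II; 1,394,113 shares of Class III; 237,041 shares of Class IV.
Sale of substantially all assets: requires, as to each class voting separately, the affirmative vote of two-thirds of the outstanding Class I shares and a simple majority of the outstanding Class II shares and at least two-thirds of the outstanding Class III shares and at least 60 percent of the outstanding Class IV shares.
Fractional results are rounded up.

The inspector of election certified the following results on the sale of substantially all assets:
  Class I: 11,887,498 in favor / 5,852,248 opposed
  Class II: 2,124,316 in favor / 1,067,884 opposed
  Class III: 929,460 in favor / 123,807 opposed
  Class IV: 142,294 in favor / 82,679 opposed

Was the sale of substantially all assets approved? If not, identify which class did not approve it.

Class I: 2/3 of 17822700 = 11881800; 11,881,800 required, 11,887,498 in favor — approved.
Class II: a majority of 4248630 is 2124316; 2,124,316 required, 2,124,316 in favor — approved.
Class III: 2/3 of 1394113 = 929408.67, rounded up to 929409; 929,409 required, 929,460 in favor — approved.
Class IV: 3/5 of 237041 = 142224.60, rounded up to 142225; 142,225 required, 142,294 in favor — approved.

Approved — every class gave the required vote.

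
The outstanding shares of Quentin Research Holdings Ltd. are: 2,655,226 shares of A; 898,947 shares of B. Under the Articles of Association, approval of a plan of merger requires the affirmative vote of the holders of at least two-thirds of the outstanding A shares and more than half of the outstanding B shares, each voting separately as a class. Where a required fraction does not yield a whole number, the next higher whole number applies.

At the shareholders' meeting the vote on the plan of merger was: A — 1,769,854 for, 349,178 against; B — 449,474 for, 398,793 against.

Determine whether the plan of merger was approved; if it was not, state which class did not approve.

Not approved — the A shares did not give the required vote.

A: 2/3 of 2655226 = 1770150.67, rounded up to 1770151; 1,770,151 required, 1,769,854 in favor — not approved.
B: a majority of 898947 is 449474; 449,474 required, 449,474 in favor — approved.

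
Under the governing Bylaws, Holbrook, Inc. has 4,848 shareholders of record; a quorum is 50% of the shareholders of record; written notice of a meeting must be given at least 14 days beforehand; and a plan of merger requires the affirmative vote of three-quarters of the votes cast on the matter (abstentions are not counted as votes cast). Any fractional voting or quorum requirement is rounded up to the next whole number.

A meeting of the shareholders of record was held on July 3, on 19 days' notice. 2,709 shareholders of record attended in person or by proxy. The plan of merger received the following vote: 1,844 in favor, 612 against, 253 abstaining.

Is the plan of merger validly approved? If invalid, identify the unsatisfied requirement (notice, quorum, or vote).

Valid — all requirements satisfied.

Notice: 19 days given; 14 required. Satisfied.
Quorum: 50% of 4,848 = 2,424; 2,709 present. Satisfied.
Vote: requires three-fourths of the votes cast (2,709 − 253 abstaining = 2,456); 3/4 of 2456 = 1842, so 1,842 needed; 1,844 in favor. Satisfied.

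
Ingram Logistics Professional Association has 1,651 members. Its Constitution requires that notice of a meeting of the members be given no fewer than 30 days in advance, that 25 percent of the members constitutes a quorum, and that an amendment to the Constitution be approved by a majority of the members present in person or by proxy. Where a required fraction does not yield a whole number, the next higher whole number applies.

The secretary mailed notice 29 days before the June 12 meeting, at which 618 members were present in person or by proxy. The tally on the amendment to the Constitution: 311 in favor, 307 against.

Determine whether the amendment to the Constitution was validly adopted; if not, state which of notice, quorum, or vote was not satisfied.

Notice: 29 days given; 30 required. Not satisfied.
Quorum: 25% of 1,651 = 412.75, rounded up to 413; 618 present. Satisfied.
Vote: requires a majority of those present (618); a majority of 618 is 310, so 310 needed; 311 in favor. Satisfied.

Invalid — notice requirement not satisfied.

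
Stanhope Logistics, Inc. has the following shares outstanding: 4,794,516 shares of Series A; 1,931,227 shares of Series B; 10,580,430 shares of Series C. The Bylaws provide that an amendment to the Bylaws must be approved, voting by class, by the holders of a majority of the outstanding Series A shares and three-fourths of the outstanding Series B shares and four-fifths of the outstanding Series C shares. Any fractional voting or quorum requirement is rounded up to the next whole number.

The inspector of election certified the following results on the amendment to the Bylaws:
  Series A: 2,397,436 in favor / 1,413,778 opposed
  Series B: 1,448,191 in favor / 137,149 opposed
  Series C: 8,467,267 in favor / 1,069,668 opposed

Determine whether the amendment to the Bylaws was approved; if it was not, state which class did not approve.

Not approved — the Series B shares did not give the required vote.

Series A: a majority of 4794516 is 2397259; 2,397,259 required, 2,397,436 in favor — approved.
Series B: 3/4 of 1931227 = 1448420.25, rounded up to 1448421; 1,448,421 required, 1,448,191 in favor — not approved.
Series C: 4/5 of 10580430 = 8464344; 8,464,344 required, 8,467,267 in favor — approved.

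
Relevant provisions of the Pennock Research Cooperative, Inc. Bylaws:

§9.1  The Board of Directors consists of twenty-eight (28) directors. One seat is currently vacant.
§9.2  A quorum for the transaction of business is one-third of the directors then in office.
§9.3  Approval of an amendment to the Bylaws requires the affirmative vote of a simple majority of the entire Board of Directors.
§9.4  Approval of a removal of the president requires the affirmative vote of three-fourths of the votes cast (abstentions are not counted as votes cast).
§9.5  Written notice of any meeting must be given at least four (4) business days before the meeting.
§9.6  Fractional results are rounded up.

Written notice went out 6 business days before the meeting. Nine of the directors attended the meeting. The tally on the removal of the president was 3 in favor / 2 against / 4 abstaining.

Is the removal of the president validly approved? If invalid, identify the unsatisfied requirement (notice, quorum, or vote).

Notice: 6 business days given; 4 required (6 ≥ 4). Satisfied.
Quorum: 9 present; quorum is 9. Satisfied.
Vote: the removal of the president requires three-fourths of the votes cast (9 present − 4 abstaining = 5). 3/4 of 5 = 3.75, rounded up to 4, so 4 affirmative votes are needed; 3 voted in favor. Not satisfied.

Invalid — vote requirement not satisfied.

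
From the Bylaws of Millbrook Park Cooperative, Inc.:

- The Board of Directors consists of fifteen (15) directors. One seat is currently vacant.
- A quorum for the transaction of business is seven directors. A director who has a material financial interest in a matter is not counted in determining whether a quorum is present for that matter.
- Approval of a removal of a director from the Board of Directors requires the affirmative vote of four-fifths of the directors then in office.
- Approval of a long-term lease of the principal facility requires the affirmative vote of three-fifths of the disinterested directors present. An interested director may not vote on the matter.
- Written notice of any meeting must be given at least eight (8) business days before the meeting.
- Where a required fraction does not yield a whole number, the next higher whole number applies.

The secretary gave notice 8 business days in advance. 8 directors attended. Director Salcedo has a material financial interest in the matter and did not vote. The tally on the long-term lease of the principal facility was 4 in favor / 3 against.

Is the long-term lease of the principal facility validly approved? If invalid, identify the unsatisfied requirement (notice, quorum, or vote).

Invalid — vote requirement not satisfied.

Notice: 8 business days given; 8 required (8 ≥ 8). Satisfied.
Quorum: 8 present, but the 1 interested director does not count, leaving 7. Quorum is 7. Satisfied.
Vote: the long-term lease of the principal facility requires three-fifths of the disinterested directors present (8 − 1 = 7). 3/5 of 7 = 4.20, rounded up to 5, so 5 affirmative votes are needed; 4 voted in favor. Not satisfied.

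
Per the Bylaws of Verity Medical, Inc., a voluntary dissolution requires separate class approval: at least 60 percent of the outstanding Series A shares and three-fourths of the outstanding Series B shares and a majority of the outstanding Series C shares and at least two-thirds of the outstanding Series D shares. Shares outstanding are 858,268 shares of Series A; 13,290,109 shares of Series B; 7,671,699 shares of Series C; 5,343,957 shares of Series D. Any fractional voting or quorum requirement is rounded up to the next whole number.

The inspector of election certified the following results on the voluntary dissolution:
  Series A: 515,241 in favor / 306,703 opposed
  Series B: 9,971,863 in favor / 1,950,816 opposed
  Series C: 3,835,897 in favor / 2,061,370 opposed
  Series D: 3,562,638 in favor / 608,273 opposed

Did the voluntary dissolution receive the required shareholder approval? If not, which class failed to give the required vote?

Approved — every class gave the required vote.

Series A: 3/5 of 858268 = 514960.80, rounded up to 514961; 514,961 required, 515,241 in favor — approved.
Series B: 3/4 of 13290109 = 9967581.75, rounded up to 9967582; 9,967,582 required, 9,971,863 in favor — approved.
Series C: a majority of 7671699 is 3835850; 3,835,850 required, 3,835,897 in favor — approved.
Series D: 2/3 of 5343957 = 3562638; 3,562,638 required, 3,562,638 in favor — approved.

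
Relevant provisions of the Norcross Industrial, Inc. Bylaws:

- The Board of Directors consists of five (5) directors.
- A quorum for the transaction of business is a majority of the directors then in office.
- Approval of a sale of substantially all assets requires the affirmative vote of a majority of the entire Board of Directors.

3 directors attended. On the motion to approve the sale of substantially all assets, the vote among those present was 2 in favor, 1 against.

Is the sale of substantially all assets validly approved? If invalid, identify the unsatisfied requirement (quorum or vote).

Quorum: 3 present; quorum is 3. Satisfied.
Vote: the sale of substantially all assets requires a majority of the entire Board of Directors (5). A majority of 5 is 3, so 3 affirmative votes are needed; 2 voted in favor. Not satisfied.

Invalid — vote requirement not satisfied.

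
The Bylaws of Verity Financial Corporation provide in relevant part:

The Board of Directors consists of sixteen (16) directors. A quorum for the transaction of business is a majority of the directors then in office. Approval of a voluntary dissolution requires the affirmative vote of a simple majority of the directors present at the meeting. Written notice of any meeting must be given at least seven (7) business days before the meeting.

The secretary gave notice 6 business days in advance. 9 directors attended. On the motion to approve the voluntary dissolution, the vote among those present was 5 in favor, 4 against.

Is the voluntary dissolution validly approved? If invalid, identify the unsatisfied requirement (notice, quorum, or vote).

Invalid — notice requirement not satisfied.

Notice: 6 business days given; 7 required (6 < 7). Not satisfied.
Quorum: 9 present; quorum is 9. Satisfied.
Vote: the voluntary dissolution requires a majority of the directors present (9). A majority of 9 is 5, so 5 affirmative votes are needed; 5 voted in favor. Satisfied.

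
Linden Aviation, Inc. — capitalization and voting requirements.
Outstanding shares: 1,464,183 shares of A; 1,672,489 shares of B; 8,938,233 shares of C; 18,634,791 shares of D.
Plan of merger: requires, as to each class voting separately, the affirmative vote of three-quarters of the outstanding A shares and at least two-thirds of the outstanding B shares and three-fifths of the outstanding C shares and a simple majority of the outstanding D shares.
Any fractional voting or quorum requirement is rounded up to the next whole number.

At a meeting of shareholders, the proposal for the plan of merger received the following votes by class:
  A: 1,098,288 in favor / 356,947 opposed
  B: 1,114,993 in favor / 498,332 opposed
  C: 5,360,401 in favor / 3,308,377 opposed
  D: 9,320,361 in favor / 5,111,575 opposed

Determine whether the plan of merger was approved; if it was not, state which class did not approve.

Not approved — the C shares did not give the required vote.

A: 3/4 of 1464183 = 1098137.25, rounded up to 1098138; 1,098,138 required, 1,098,288 in favor — approved.
B: 2/3 of 1672489 = 1114992.67, rounded up to 1114993; 1,114,993 required, 1,114,993 in favor — approved.
C: 3/5 of 8938233 = 5362939.80, rounded up to 5362940; 5,362,940 required, 5,360,401 in favor — not approved.
D: a majority of 18634791 is 9317396; 9,317,396 required, 9,320,361 in favor — approved.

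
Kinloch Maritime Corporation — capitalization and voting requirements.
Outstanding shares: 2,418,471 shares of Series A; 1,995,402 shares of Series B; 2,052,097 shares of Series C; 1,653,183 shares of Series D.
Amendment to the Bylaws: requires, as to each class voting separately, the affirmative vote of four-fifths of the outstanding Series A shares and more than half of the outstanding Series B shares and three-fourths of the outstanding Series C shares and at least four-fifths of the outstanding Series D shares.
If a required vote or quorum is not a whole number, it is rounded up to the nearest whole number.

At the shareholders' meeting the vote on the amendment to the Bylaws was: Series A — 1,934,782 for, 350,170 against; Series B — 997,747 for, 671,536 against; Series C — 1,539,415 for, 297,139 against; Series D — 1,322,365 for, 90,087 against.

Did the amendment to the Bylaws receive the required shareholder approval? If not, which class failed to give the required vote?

Series A: 4/5 of 2418471 = 1934776.80, rounded up to 1934777; 1,934,777 required, 1,934,782 in favor — approved.
Series B: a majority of 1995402 is 997702; 997,702 required, 997,747 in favor — approved.
Series C: 3/4 of 2052097 = 1539072.75, rounded up to 1539073; 1,539,073 required, 1,539,415 in favor — approved.
Series D: 4/5 of 1653183 = 1322546.40, rounded up to 1322547; 1,322,547 required, 1,322,365 in favor — not approved.

Not approved — the Series D shares did not give the required vote.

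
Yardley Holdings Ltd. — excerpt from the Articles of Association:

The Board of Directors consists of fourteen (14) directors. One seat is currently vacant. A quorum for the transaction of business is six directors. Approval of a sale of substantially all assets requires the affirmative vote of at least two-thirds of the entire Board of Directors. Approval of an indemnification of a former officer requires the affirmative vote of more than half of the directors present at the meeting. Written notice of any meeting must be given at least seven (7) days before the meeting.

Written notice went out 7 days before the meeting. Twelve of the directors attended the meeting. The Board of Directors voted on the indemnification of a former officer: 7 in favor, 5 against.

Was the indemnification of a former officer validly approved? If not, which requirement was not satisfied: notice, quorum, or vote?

Valid — all requirements satisfied.

Notice: 7 days given; 7 required (7 ≥ 7). Satisfied.
Quorum: 12 present; quorum is 6. Satisfied.
Vote: the indemnification of a former officer requires a majority of the directors present (12). A majority of 12 is 7, so 7 affirmative votes are needed; 7 voted in favor. Satisfied.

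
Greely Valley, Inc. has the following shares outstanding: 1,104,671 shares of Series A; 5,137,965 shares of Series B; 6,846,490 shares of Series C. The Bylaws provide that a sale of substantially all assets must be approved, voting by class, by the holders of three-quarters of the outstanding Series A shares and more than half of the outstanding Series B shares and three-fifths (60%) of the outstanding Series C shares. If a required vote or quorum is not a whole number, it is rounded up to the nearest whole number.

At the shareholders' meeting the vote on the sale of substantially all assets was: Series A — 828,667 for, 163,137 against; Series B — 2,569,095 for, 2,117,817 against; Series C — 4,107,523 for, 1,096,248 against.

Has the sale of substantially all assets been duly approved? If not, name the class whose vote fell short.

Series A: 3/4 of 1104671 = 828503.25, rounded up to 828504; 828,504 required, 828,667 in favor — approved.
Series B: a majority of 5137965 is 2568983; 2,568,983 required, 2,569,095 in favor — approved.
Series C: 3/5 of 6846490 = 4107894; 4,107,894 required, 4,107,523 in favor — not approved.

Not approved — the Series C shares did not give the required vote.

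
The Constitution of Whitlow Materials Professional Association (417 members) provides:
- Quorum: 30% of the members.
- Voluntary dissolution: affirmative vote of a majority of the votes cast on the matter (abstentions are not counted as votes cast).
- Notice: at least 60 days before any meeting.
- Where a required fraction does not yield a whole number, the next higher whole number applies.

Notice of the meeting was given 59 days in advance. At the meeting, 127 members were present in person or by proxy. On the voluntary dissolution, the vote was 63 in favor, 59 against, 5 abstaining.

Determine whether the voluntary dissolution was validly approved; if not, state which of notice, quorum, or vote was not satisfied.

Invalid — notice requirement not satisfied.

Notice: 59 days given; 60 required. Not satisfied.
Quorum: 30% of 417 = 125.10, rounded up to 126; 127 present. Satisfied.
Vote: requires a majority of the votes cast (127 − 5 abstaining = 122); a majority of 122 is 62, so 62 needed; 63 in favor. Satisfied.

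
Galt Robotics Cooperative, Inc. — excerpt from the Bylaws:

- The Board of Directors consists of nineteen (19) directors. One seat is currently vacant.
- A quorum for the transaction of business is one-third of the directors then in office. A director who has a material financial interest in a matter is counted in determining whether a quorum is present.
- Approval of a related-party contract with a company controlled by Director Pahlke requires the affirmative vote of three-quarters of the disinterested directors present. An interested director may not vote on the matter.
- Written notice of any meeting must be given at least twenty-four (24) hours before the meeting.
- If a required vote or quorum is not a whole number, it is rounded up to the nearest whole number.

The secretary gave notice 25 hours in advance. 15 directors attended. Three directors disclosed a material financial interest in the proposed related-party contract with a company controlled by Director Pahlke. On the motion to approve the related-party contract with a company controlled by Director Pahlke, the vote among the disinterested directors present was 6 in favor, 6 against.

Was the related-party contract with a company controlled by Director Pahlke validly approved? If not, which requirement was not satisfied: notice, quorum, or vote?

Invalid — vote requirement not satisfied.

Notice: 25 hours given; 24 required (25 ≥ 24). Satisfied.
Quorum: 15 present (interested directors count toward quorum); quorum is 6. Satisfied.
Vote: the related-party contract with a company controlled by Director Pahlke requires three-fourths of the disinterested directors present (15 − 3 = 12). 3/4 of 12 = 9, so 9 affirmative votes are needed; 6 voted in favor. Not satisfied.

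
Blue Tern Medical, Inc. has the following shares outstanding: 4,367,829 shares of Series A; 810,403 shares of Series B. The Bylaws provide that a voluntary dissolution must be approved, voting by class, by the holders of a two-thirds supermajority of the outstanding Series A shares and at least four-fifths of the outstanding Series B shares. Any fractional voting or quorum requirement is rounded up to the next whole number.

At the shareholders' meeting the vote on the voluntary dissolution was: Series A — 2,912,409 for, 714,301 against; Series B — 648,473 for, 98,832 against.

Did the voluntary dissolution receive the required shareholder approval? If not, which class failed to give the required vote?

Series A: 2/3 of 4367829 = 2911886; 2,911,886 required, 2,912,409 in favor — approved.
Series B: 4/5 of 810403 = 648322.40, rounded up to 648323; 648,323 required, 648,473 in favor — approved.

Approved — every class gave the required vote.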